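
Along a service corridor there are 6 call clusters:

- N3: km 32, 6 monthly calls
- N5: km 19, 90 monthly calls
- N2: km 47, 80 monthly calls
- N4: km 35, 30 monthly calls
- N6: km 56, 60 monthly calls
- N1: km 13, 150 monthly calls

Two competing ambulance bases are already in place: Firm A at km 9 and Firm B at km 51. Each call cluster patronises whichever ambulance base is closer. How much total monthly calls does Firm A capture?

The indifferent point is the midpoint (9+51)/2 = 30; call clusters left of it (closer to Firm A at 9) go to Firm A, those right go to Firm B.
  N1 at 13 (w=150) → Firm A
  N5 at 19 (w=90) → Firm A
  N3 at 32 (w=6) → Firm B
  N4 at 35 (w=30) → Firm B
  N2 at 47 (w=80) → Firm B
  N6 at 56 (w=60) → Firm B
Firm A captures 240; Firm B captures 176.

240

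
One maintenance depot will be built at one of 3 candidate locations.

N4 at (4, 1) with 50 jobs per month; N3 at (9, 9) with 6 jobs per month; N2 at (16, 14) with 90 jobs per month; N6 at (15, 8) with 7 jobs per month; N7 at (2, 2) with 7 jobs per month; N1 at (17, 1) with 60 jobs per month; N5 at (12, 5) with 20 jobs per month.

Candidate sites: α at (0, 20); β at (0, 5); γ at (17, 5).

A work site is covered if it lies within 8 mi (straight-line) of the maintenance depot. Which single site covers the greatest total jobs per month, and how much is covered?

Coverage radius r = 8 mi; a point is covered iff (Δx)²+(Δy)² ≤ 8² = 64.
  α (0, 20): covers {none} → 0
  β (0, 5): covers {N4, N7} → 57
  γ (17, 5): covers {N6, N1, N5} → 87
Maximum coverage at γ: 87 jobs per month.

γ, covering 87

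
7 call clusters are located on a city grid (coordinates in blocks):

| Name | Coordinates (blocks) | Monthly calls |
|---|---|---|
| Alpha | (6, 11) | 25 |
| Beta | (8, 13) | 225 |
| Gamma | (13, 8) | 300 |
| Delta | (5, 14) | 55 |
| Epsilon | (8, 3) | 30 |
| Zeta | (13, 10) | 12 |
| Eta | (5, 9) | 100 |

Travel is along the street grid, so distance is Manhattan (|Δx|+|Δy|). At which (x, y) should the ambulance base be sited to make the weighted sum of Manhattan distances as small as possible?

Manhattan distance separates: Σwᵢ(|x−xᵢ|+|y−yᵢ|) = Σwᵢ|x−xᵢ| + Σwᵢ|y−yᵢ|, so x and y are optimised independently as 1-D weighted medians.
Total weight W = 747; half = 373.5.
x-coordinate, sorted with cumulative weight:
  x=5 (Delta, w=55) cum 55
  x=5 (Eta, w=100) cum 155
  x=6 (Alpha, w=25) cum 180
  x=8 (Beta, w=225) cum 405  ← median
  x=8 (Epsilon, w=30) cum 435
  x=13 (Gamma, w=300) cum 735
  x=13 (Zeta, w=12) cum 747
⇒ x* = 8
y-coordinate, sorted with cumulative weight:
  y=3 (Epsilon, w=30) cum 30
  y=8 (Gamma, w=300) cum 330
  y=9 (Eta, w=100) cum 430  ← median
  y=10 (Zeta, w=12) cum 442
  y=11 (Alpha, w=25) cum 467
  y=13 (Beta, w=225) cum 692
  y=14 (Delta, w=55) cum 747
⇒ y* = 9

(8, 9)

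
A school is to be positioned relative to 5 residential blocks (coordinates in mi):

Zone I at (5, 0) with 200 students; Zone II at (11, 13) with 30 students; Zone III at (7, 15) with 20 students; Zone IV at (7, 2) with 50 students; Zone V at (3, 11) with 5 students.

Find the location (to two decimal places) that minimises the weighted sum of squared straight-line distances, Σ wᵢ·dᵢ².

(6.02, 2.77)

The minimiser of Σwᵢ‖p−pᵢ‖² is the weighted centroid p* = (Σwᵢpᵢ)/(Σwᵢ).
Σwᵢ = 305.
Σwᵢxᵢ = 200·5 + 30·11 + 20·7 + 50·7 + 5·3 = 1835.
Σwᵢyᵢ = 200·0 + 30·13 + 20·15 + 50·2 + 5·11 = 845.
x* = 1835/305 = 6.02, y* = 845/305 = 2.77.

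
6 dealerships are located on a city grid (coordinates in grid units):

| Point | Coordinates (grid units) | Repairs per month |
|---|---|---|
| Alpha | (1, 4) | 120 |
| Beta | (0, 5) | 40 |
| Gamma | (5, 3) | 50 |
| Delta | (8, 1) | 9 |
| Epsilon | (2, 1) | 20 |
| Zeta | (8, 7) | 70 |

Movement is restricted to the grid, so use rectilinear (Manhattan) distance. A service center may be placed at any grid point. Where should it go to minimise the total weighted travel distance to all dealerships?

(1, 4)

Manhattan distance separates: Σwᵢ(|x−xᵢ|+|y−yᵢ|) = Σwᵢ|x−xᵢ| + Σwᵢ|y−yᵢ|, so x and y are optimised independently as 1-D weighted medians.
Total weight W = 309; half = 154.5.
x-coordinate, sorted with cumulative weight:
  x=0 (Beta, w=40) cum 40
  x=1 (Alpha, w=120) cum 160  ← median
  x=2 (Epsilon, w=20) cum 180
  x=5 (Gamma, w=50) cum 230
  x=8 (Delta, w=9) cum 239
  x=8 (Zeta, w=70) cum 309
⇒ x* = 1
y-coordinate, sorted with cumulative weight:
  y=1 (Delta, w=9) cum 9
  y=1 (Epsilon, w=20) cum 29
  y=3 (Gamma, w=50) cum 79
  y=4 (Alpha, w=120) cum 199  ← median
  y=5 (Beta, w=40) cum 239
  y=7 (Zeta, w=70) cum 309
⇒ y* = 4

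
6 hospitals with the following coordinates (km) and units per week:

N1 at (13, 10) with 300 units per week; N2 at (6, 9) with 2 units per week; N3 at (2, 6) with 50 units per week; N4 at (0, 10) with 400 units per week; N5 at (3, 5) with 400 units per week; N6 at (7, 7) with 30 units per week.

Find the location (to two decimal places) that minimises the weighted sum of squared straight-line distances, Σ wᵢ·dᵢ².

The minimiser of Σwᵢ‖p−pᵢ‖² is the weighted centroid p* = (Σwᵢpᵢ)/(Σwᵢ).
Σwᵢ = 1182.
Σwᵢxᵢ = 300·13 + 2·6 + 50·2 + 400·0 + 400·3 + 30·7 = 5422.
Σwᵢyᵢ = 300·10 + 2·9 + 50·6 + 400·10 + 400·5 + 30·7 = 9528.
x* = 5422/1182 = 4.59, y* = 9528/1182 = 8.06.

(4.59, 8.06)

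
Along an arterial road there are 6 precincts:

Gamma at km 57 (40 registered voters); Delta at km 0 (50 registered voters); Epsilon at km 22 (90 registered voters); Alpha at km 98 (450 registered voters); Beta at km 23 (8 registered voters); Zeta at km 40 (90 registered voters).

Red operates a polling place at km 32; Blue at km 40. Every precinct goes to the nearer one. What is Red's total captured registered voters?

148

The indifferent point is the midpoint (32+40)/2 = 36; precincts left of it (closer to Red at 32) go to Red, those right go to Blue.
  Delta at 0 (w=50) → Red
  Epsilon at 22 (w=90) → Red
  Beta at 23 (w=8) → Red
  Zeta at 40 (w=90) → Blue
  Gamma at 57 (w=40) → Blue
  Alpha at 98 (w=450) → Blue
Red captures 148; Blue captures 580.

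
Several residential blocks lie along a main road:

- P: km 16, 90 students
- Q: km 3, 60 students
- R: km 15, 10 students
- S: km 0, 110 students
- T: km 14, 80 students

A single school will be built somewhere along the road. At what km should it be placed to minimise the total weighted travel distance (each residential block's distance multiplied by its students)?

For a sum of weighted absolute distances on a line, the optimum is the weighted median (not the mean). Total weight W = 350; half-weight = 175.
Sort by position and accumulate weight:
  km 0 (S, w=110) → cum 110
  km 3 (Q, w=60) → cum 170
  km 14 (T, w=80) → cum 250  ≥ 175 → median here
  km 15 (R, w=10) → cum 260
  km 16 (P, w=90) → cum 350
Optimal location: km 14.

x = 14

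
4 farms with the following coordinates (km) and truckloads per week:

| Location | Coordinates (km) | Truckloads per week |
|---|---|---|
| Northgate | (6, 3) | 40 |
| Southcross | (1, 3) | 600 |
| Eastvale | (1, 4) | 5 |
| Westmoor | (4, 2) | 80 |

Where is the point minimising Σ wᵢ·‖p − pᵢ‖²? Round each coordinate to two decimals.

The minimiser of Σwᵢ‖p−pᵢ‖² is the weighted centroid p* = (Σwᵢpᵢ)/(Σwᵢ).
Σwᵢ = 725.
Σwᵢxᵢ = 40·6 + 600·1 + 5·1 + 80·4 = 1165.
Σwᵢyᵢ = 40·3 + 600·3 + 5·4 + 80·2 = 2100.
x* = 1165/725 = 1.61, y* = 2100/725 = 2.90.

(1.61, 2.90)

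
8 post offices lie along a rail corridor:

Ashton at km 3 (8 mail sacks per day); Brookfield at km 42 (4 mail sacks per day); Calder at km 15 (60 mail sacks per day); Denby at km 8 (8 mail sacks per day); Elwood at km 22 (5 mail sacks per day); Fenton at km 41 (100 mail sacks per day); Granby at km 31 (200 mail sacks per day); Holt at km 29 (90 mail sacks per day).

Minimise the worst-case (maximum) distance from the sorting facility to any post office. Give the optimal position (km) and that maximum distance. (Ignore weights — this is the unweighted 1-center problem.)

The 1-center on a line is the midpoint of the two extreme points: leftmost at 3, rightmost at 42.
Optimal location = (3 + 42)/2 = 22.5; maximum distance = (42 − 3)/2 = 19.5.

location 22.5, max distance 19.5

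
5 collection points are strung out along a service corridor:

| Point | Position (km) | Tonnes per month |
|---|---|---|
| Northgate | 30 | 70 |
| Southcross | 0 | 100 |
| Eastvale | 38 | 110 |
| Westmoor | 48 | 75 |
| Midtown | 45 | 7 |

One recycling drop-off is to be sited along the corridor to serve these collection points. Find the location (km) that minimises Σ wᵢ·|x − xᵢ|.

x = 38

For a sum of weighted absolute distances on a line, the optimum is the weighted median (not the mean). Total weight W = 362; half-weight = 181.
Sort by position and accumulate weight:
  km 0 (Southcross, w=100) → cum 100
  km 30 (Northgate, w=70) → cum 170
  km 38 (Eastvale, w=110) → cum 280  ≥ 181 → median here
  km 45 (Midtown, w=7) → cum 287
  km 48 (Westmoor, w=75) → cum 362
Optimal location: km 38.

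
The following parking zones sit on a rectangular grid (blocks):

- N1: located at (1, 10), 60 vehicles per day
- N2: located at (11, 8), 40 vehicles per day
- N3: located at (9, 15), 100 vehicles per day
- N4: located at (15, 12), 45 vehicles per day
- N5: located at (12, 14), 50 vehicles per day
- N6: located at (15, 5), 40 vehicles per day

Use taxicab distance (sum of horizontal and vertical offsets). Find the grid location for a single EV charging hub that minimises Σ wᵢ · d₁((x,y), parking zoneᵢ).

Manhattan distance separates: Σwᵢ(|x−xᵢ|+|y−yᵢ|) = Σwᵢ|x−xᵢ| + Σwᵢ|y−yᵢ|, so x and y are optimised independently as 1-D weighted medians.
Total weight W = 335; half = 167.5.
x-coordinate, sorted with cumulative weight:
  x=1 (N1, w=60) cum 60
  x=9 (N3, w=100) cum 160
  x=11 (N2, w=40) cum 200  ← median
  x=12 (N5, w=50) cum 250
  x=15 (N4, w=45) cum 295
  x=15 (N6, w=40) cum 335
⇒ x* = 11
y-coordinate, sorted with cumulative weight:
  y=5 (N6, w=40) cum 40
  y=8 (N2, w=40) cum 80
  y=10 (N1, w=60) cum 140
  y=12 (N4, w=45) cum 185  ← median
  y=14 (N5, w=50) cum 235
  y=15 (N3, w=100) cum 335
⇒ y* = 12

(11, 12)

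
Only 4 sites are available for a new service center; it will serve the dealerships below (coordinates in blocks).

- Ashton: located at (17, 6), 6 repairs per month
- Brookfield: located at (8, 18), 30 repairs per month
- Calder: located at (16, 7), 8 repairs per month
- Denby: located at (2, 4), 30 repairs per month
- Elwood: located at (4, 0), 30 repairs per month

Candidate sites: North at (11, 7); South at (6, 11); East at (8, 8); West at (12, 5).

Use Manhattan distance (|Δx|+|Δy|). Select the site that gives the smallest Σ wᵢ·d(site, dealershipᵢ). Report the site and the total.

East, total 1098 blocks

Total weighted distance at each candidate:
  North (11, 7): total = 1282
  South (6, 11): total = 1198
  East (8, 8): total = 1098
  West (12, 5): total = 1314
Minimum is at East with total 1098 blocks.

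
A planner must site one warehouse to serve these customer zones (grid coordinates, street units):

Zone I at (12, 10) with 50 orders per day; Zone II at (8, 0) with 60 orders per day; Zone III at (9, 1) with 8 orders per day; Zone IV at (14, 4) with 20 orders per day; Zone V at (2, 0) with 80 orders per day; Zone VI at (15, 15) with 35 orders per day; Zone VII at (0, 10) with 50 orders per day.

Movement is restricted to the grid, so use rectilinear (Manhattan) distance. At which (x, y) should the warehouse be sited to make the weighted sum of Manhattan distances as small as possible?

(8, 4)

Manhattan distance separates: Σwᵢ(|x−xᵢ|+|y−yᵢ|) = Σwᵢ|x−xᵢ| + Σwᵢ|y−yᵢ|, so x and y are optimised independently as 1-D weighted medians.
Total weight W = 303; half = 151.5.
x-coordinate, sorted with cumulative weight:
  x=0 (Zone VII, w=50) cum 50
  x=2 (Zone V, w=80) cum 130
  x=8 (Zone II, w=60) cum 190  ← median
  x=9 (Zone III, w=8) cum 198
  x=12 (Zone I, w=50) cum 248
  x=14 (Zone IV, w=20) cum 268
  x=15 (Zone VI, w=35) cum 303
⇒ x* = 8
y-coordinate, sorted with cumulative weight:
  y=0 (Zone II, w=60) cum 60
  y=0 (Zone V, w=80) cum 140
  y=1 (Zone III, w=8) cum 148
  y=4 (Zone IV, w=20) cum 168  ← median
  y=10 (Zone I, w=50) cum 218
  y=10 (Zone VII, w=50) cum 268
  y=15 (Zone VI, w=35) cum 303
⇒ y* = 4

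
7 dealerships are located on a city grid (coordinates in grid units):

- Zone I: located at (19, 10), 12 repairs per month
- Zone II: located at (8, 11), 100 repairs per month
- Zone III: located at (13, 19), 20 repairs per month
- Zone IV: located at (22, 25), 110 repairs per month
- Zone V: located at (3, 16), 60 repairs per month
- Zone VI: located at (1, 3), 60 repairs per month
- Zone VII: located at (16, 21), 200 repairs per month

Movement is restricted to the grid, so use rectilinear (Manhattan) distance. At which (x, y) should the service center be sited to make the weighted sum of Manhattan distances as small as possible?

Manhattan distance separates: Σwᵢ(|x−xᵢ|+|y−yᵢ|) = Σwᵢ|x−xᵢ| + Σwᵢ|y−yᵢ|, so x and y are optimised independently as 1-D weighted medians.
Total weight W = 562; half = 281.
x-coordinate, sorted with cumulative weight:
  x=1 (Zone VI, w=60) cum 60
  x=3 (Zone V, w=60) cum 120
  x=8 (Zone II, w=100) cum 220
  x=13 (Zone III, w=20) cum 240
  x=16 (Zone VII, w=200) cum 440  ← median
  x=19 (Zone I, w=12) cum 452
  x=22 (Zone IV, w=110) cum 562
⇒ x* = 16
y-coordinate, sorted with cumulative weight:
  y=3 (Zone VI, w=60) cum 60
  y=10 (Zone I, w=12) cum 72
  y=11 (Zone II, w=100) cum 172
  y=16 (Zone V, w=60) cum 232
  y=19 (Zone III, w=20) cum 252
  y=21 (Zone VII, w=200) cum 452  ← median
  y=25 (Zone IV, w=110) cum 562
⇒ y* = 21

(16, 21)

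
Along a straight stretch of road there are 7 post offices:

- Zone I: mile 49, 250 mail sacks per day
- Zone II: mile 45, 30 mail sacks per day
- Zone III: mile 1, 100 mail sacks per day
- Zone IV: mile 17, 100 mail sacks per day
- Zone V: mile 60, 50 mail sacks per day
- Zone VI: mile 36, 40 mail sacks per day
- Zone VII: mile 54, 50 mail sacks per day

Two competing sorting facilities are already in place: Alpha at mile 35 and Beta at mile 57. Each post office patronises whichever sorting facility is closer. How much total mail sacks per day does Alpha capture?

270

The indifferent point is the midpoint (35+57)/2 = 46; post offices left of it (closer to Alpha at 35) go to Alpha, those right go to Beta.
  Zone III at 1 (w=100) → Alpha
  Zone IV at 17 (w=100) → Alpha
  Zone VI at 36 (w=40) → Alpha
  Zone II at 45 (w=30) → Alpha
  Zone I at 49 (w=250) → Beta
  Zone VII at 54 (w=50) → Beta
  Zone V at 60 (w=50) → Beta
Alpha captures 270; Beta captures 350.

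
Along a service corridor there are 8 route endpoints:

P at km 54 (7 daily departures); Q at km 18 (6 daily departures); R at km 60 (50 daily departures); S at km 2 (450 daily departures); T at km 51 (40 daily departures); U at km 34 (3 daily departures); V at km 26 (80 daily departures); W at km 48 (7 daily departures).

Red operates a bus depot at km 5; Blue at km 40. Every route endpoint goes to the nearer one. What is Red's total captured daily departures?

456

The indifferent point is the midpoint (5+40)/2 = 22.5; route endpoints left of it (closer to Red at 5) go to Red, those right go to Blue.
  S at 2 (w=450) → Red
  Q at 18 (w=6) → Red
  V at 26 (w=80) → Blue
  U at 34 (w=3) → Blue
  W at 48 (w=7) → Blue
  T at 51 (w=40) → Blue
  P at 54 (w=7) → Blue
  R at 60 (w=50) → Blue
Red captures 456; Blue captures 187.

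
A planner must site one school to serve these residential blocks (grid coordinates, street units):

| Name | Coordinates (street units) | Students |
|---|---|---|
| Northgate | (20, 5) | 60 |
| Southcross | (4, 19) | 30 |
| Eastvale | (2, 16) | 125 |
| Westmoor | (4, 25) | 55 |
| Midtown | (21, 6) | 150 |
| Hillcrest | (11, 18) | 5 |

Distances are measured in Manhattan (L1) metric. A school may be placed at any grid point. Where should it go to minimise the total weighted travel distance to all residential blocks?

(11, 16)

Manhattan distance separates: Σwᵢ(|x−xᵢ|+|y−yᵢ|) = Σwᵢ|x−xᵢ| + Σwᵢ|y−yᵢ|, so x and y are optimised independently as 1-D weighted medians.
Total weight W = 425; half = 212.5.
x-coordinate, sorted with cumulative weight:
  x=2 (Eastvale, w=125) cum 125
  x=4 (Southcross, w=30) cum 155
  x=4 (Westmoor, w=55) cum 210
  x=11 (Hillcrest, w=5) cum 215  ← median
  x=20 (Northgate, w=60) cum 275
  x=21 (Midtown, w=150) cum 425
⇒ x* = 11
y-coordinate, sorted with cumulative weight:
  y=5 (Northgate, w=60) cum 60
  y=6 (Midtown, w=150) cum 210
  y=16 (Eastvale, w=125) cum 335  ← median
  y=18 (Hillcrest, w=5) cum 340
  y=19 (Southcross, w=30) cum 370
  y=25 (Westmoor, w=55) cum 425
⇒ y* = 16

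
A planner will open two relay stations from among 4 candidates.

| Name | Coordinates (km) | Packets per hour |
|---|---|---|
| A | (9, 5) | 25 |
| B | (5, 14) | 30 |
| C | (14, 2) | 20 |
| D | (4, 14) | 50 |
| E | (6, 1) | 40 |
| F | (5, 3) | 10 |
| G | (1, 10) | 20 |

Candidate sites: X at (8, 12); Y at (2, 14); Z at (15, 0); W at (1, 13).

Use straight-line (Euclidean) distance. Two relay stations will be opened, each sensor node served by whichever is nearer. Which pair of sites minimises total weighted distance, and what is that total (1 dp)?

{Y, Z}, total 979.1

Evaluate every pair (each demand assigned to the nearer of the two):
  {Y, Z}: total = 979.1
  {Z, W}: total = 1048.4
  {X, Z}: total = 1156.0
  {X, Y}: total = 1224.6
  {X, W}: total = 1278.4
  {Y, W}: total = 1500.0
Best pair: {Y, Z} with total 979.1.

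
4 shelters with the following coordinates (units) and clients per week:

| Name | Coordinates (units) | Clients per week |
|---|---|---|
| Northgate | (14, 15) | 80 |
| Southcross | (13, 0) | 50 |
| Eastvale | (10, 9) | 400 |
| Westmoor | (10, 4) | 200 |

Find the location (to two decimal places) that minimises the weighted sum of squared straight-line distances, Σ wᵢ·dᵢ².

The minimiser of Σwᵢ‖p−pᵢ‖² is the weighted centroid p* = (Σwᵢpᵢ)/(Σwᵢ).
Σwᵢ = 730.
Σwᵢxᵢ = 80·14 + 50·13 + 400·10 + 200·10 = 7770.
Σwᵢyᵢ = 80·15 + 50·0 + 400·9 + 200·4 = 5600.
x* = 7770/730 = 10.64, y* = 5600/730 = 7.67.

(10.64, 7.67)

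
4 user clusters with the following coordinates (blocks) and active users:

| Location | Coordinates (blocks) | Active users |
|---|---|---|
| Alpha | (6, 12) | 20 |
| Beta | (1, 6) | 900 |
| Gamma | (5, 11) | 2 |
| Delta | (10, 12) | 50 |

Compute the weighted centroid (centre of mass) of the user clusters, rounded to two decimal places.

The minimiser of Σwᵢ‖p−pᵢ‖² is the weighted centroid p* = (Σwᵢpᵢ)/(Σwᵢ).
Σwᵢ = 972.
Σwᵢxᵢ = 20·6 + 900·1 + 2·5 + 50·10 = 1530.
Σwᵢyᵢ = 20·12 + 900·6 + 2·11 + 50·12 = 6262.
x* = 1530/972 = 1.57, y* = 6262/972 = 6.44.

(1.57, 6.44)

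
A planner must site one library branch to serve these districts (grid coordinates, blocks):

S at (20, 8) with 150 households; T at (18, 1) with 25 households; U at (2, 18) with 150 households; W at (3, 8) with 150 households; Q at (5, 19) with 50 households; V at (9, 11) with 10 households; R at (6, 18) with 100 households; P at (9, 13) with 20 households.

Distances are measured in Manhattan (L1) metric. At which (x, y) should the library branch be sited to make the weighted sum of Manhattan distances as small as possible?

(5, 11)

Manhattan distance separates: Σwᵢ(|x−xᵢ|+|y−yᵢ|) = Σwᵢ|x−xᵢ| + Σwᵢ|y−yᵢ|, so x and y are optimised independently as 1-D weighted medians.
Total weight W = 655; half = 327.5.
x-coordinate, sorted with cumulative weight:
  x=2 (U, w=150) cum 150
  x=3 (W, w=150) cum 300
  x=5 (Q, w=50) cum 350  ← median
  x=6 (R, w=100) cum 450
  x=9 (V, w=10) cum 460
  x=9 (P, w=20) cum 480
  x=18 (T, w=25) cum 505
  x=20 (S, w=150) cum 655
⇒ x* = 5
y-coordinate, sorted with cumulative weight:
  y=1 (T, w=25) cum 25
  y=8 (S, w=150) cum 175
  y=8 (W, w=150) cum 325
  y=11 (V, w=10) cum 335  ← median
  y=13 (P, w=20) cum 355
  y=18 (U, w=150) cum 505
  y=18 (R, w=100) cum 605
  y=19 (Q, w=50) cum 655
⇒ y* = 11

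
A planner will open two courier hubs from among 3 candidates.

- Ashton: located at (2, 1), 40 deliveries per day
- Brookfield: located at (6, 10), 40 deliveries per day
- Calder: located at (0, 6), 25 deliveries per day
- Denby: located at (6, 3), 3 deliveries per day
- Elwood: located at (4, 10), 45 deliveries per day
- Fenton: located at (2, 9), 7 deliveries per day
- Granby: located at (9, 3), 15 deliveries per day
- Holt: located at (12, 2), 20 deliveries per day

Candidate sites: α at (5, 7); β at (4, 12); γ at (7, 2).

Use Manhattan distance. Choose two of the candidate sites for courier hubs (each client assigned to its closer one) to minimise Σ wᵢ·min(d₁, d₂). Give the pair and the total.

{α, γ}, total 916

Evaluate every pair (each demand assigned to the nearer of the two):
  {α, γ}: total = 916
  {β, γ}: total = 926
  {α, β}: total = 1170
Best pair: {α, γ} with total 916.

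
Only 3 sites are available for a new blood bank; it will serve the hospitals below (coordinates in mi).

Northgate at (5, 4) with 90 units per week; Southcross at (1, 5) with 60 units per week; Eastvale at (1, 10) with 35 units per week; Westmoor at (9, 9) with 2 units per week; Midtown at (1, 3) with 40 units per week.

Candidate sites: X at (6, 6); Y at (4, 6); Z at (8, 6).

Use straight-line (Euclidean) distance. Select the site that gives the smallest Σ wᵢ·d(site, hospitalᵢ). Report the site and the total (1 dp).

Total weighted distance at each candidate:
  X (6, 6): total = 973.0
  Y (4, 6): total = 747.4
  Z (8, 6): total = 1341.9
Minimum is at Y with total 747.4 mi.

Y, total 747.4 mi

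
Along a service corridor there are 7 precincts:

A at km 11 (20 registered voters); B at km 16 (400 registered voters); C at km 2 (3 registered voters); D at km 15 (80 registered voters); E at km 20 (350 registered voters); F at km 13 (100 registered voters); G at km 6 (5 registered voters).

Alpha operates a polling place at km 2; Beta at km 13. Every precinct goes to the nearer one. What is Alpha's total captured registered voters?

8

The indifferent point is the midpoint (2+13)/2 = 7.5; precincts left of it (closer to Alpha at 2) go to Alpha, those right go to Beta.
  C at 2 (w=3) → Alpha
  G at 6 (w=5) → Alpha
  A at 11 (w=20) → Beta
  F at 13 (w=100) → Beta
  D at 15 (w=80) → Beta
  B at 16 (w=400) → Beta
  E at 20 (w=350) → Beta
Alpha captures 8; Beta captures 950.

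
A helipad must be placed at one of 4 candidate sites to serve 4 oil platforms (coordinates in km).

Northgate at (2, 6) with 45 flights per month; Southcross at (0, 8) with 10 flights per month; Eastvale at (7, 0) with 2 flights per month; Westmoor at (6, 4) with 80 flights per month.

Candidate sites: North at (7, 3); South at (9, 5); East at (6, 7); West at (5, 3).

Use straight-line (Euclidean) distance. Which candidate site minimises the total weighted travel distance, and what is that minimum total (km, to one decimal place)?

Total weighted distance at each candidate:
  North (7, 3): total = 467.6
  South (9, 5): total = 676.8
  East (6, 7): total = 500.5
  West (5, 3): total = 382.0
Minimum is at West with total 382.0 km.

West, total 382.0 km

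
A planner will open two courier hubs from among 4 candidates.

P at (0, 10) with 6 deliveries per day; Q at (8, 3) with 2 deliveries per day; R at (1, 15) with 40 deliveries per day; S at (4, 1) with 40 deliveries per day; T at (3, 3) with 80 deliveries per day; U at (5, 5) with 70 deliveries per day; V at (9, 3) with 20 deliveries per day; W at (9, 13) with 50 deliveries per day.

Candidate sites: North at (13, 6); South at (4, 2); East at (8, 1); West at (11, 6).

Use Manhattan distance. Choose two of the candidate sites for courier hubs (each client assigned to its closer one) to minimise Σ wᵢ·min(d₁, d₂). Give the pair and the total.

{South, West}, total 1752

Evaluate every pair (each demand assigned to the nearer of the two):
  {South, West}: total = 1752
  {North, South}: total = 1872
  {South, East}: total = 1906
  {East, West}: total = 2574
  {North, East}: total = 2766
  {North, West}: total = 3262
Best pair: {South, West} with total 1752.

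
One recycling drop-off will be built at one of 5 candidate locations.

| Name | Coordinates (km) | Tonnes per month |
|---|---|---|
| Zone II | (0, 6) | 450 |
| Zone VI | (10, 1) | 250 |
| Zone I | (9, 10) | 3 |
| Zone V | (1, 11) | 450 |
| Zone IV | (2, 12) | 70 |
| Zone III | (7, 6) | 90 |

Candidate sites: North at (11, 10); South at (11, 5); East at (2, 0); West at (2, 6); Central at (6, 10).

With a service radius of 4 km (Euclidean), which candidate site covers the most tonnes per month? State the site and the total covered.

Coverage radius r = 4 km; a point is covered iff (Δx)²+(Δy)² ≤ 4² = 16.
  North (11, 10): covers {Zone I} → 3
  South (11, 5): covers {none} → 0
  East (2, 0): covers {none} → 0
  West (2, 6): covers {Zone II} → 450
  Central (6, 10): covers {Zone I} → 3
Maximum coverage at West: 450 tonnes per month.

West, covering 450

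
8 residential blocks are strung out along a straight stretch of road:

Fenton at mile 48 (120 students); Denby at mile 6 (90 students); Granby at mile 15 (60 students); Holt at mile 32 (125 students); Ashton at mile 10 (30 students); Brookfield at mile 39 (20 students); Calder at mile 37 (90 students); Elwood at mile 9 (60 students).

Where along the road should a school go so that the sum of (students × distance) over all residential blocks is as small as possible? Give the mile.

For a sum of weighted absolute distances on a line, the optimum is the weighted median (not the mean). Total weight W = 595; half-weight = 297.5.
Sort by position and accumulate weight:
  mile 6 (Denby, w=90) → cum 90
  mile 9 (Elwood, w=60) → cum 150
  mile 10 (Ashton, w=30) → cum 180
  mile 15 (Granby, w=60) → cum 240
  mile 32 (Holt, w=125) → cum 365  ≥ 297.5 → median here
  mile 37 (Calder, w=90) → cum 455
  mile 39 (Brookfield, w=20) → cum 475
  mile 48 (Fenton, w=120) → cum 595
Optimal location: mile 32.

x = 32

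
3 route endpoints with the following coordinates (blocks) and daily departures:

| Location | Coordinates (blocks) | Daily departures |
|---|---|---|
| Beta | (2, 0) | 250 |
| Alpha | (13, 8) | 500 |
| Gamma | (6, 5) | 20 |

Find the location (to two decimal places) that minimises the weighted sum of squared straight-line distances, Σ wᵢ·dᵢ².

The minimiser of Σwᵢ‖p−pᵢ‖² is the weighted centroid p* = (Σwᵢpᵢ)/(Σwᵢ).
Σwᵢ = 770.
Σwᵢxᵢ = 250·2 + 500·13 + 20·6 = 7120.
Σwᵢyᵢ = 250·0 + 500·8 + 20·5 = 4100.
x* = 7120/770 = 9.25, y* = 4100/770 = 5.32.

(9.25, 5.32)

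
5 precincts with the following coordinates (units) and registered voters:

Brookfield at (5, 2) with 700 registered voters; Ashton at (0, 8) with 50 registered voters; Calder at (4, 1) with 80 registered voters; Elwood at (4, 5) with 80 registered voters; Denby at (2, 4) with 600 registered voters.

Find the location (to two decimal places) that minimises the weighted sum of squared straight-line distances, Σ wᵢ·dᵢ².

(3.54, 3.10)

The minimiser of Σwᵢ‖p−pᵢ‖² is the weighted centroid p* = (Σwᵢpᵢ)/(Σwᵢ).
Σwᵢ = 1510.
Σwᵢxᵢ = 700·5 + 50·0 + 80·4 + 80·4 + 600·2 = 5340.
Σwᵢyᵢ = 700·2 + 50·8 + 80·1 + 80·5 + 600·4 = 4680.
x* = 5340/1510 = 3.54, y* = 4680/1510 = 3.10.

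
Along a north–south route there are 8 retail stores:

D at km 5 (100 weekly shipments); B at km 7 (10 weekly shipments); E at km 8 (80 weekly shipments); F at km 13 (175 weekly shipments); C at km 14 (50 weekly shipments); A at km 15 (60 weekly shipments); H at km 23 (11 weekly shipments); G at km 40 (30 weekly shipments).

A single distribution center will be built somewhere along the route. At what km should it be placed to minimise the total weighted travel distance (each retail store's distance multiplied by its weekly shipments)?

For a sum of weighted absolute distances on a line, the optimum is the weighted median (not the mean). Total weight W = 516; half-weight = 258.
Sort by position and accumulate weight:
  km 5 (D, w=100) → cum 100
  km 7 (B, w=10) → cum 110
  km 8 (E, w=80) → cum 190
  km 13 (F, w=175) → cum 365  ≥ 258 → median here
  km 14 (C, w=50) → cum 415
  km 15 (A, w=60) → cum 475
  km 23 (H, w=11) → cum 486
  km 40 (G, w=30) → cum 516
Optimal location: km 13.

x = 13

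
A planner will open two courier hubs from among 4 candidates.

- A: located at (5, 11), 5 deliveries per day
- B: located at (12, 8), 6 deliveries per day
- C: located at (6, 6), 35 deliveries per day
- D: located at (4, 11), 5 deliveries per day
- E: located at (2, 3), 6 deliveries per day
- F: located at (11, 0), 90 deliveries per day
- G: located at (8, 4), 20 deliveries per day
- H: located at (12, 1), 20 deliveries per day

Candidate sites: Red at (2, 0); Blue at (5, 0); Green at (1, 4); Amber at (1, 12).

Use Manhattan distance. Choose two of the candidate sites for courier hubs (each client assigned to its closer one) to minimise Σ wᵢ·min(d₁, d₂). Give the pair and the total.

{Blue, Amber}, total 1256

Evaluate every pair (each demand assigned to the nearer of the two):
  {Blue, Amber}: total = 1256
  {Blue, Green}: total = 1292
  {Red, Blue}: total = 1308
  {Red, Green}: total = 1622
  {Red, Amber}: total = 1733
  {Green, Amber}: total = 2072
Best pair: {Blue, Amber} with total 1256.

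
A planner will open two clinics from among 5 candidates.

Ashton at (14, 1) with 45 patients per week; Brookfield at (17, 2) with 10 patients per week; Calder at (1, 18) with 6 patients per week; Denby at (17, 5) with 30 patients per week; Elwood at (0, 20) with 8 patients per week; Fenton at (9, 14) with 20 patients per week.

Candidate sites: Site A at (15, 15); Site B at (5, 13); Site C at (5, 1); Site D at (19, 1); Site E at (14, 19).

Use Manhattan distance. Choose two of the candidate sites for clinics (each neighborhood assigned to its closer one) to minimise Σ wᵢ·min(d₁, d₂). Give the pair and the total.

Evaluate every pair (each demand assigned to the nearer of the two):
  {Site B, Site D}: total = 685
  {Site A, Site D}: total = 837
  {Site D, Site E}: total = 839
  {Site C, Site D}: total = 1093
  {Site B, Site C}: total = 1265
  {Site A, Site C}: total = 1297
  {Site C, Site E}: total = 1419
  {Site A, Site B}: total = 1435
  {Site A, Site E}: total = 1529
  {Site B, Site E}: total = 1770
Best pair: {Site B, Site D} with total 685.

{Site B, Site D}, total 685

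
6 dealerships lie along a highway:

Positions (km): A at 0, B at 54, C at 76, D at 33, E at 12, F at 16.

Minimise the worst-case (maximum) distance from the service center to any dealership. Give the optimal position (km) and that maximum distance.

location 38, max distance 38

The 1-center on a line is the midpoint of the two extreme points: leftmost at 0, rightmost at 76.
Optimal location = (0 + 76)/2 = 38; maximum distance = (76 − 0)/2 = 38.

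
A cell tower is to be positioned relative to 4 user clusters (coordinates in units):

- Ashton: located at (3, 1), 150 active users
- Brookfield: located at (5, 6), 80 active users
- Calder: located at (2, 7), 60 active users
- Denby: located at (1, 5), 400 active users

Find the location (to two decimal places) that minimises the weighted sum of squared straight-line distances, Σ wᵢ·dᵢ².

(1.99, 4.42)

The minimiser of Σwᵢ‖p−pᵢ‖² is the weighted centroid p* = (Σwᵢpᵢ)/(Σwᵢ).
Σwᵢ = 690.
Σwᵢxᵢ = 150·3 + 80·5 + 60·2 + 400·1 = 1370.
Σwᵢyᵢ = 150·1 + 80·6 + 60·7 + 400·5 = 3050.
x* = 1370/690 = 1.99, y* = 3050/690 = 4.42.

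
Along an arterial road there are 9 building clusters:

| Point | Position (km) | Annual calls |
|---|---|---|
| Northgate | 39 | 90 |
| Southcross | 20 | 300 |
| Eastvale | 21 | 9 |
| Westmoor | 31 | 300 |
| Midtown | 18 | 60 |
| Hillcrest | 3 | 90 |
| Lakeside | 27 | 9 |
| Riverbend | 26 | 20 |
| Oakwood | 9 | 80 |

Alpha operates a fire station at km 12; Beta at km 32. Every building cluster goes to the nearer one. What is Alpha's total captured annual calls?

The indifferent point is the midpoint (12+32)/2 = 22; building clusters left of it (closer to Alpha at 12) go to Alpha, those right go to Beta.
  Hillcrest at 3 (w=90) → Alpha
  Oakwood at 9 (w=80) → Alpha
  Midtown at 18 (w=60) → Alpha
  Southcross at 20 (w=300) → Alpha
  Eastvale at 21 (w=9) → Alpha
  Riverbend at 26 (w=20) → Beta
  Lakeside at 27 (w=9) → Beta
  Westmoor at 31 (w=300) → Beta
  Northgate at 39 (w=90) → Beta
Alpha captures 539; Beta captures 419.

539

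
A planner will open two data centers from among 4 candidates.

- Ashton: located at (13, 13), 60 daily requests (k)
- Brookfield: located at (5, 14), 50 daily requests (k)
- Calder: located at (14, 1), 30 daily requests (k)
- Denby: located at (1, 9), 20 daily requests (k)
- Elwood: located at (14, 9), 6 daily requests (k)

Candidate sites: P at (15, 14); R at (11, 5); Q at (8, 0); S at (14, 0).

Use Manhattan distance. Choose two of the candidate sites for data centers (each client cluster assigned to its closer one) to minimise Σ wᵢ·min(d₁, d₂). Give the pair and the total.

{P, S}, total 1126

Evaluate every pair (each demand assigned to the nearer of the two):
  {P, S}: total = 1126
  {P, R}: total = 1206
  {P, Q}: total = 1246
  {R, S}: total = 1702
  {R, Q}: total = 1882
  {Q, S}: total = 2094
Best pair: {P, S} with total 1126.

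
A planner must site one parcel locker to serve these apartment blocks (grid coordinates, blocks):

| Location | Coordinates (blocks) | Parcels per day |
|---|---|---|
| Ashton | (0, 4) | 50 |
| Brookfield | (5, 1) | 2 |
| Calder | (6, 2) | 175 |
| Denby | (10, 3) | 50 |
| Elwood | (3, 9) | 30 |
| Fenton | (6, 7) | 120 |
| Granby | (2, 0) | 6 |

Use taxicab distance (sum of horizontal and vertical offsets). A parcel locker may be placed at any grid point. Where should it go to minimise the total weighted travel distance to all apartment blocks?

Manhattan distance separates: Σwᵢ(|x−xᵢ|+|y−yᵢ|) = Σwᵢ|x−xᵢ| + Σwᵢ|y−yᵢ|, so x and y are optimised independently as 1-D weighted medians.
Total weight W = 433; half = 216.5.
x-coordinate, sorted with cumulative weight:
  x=0 (Ashton, w=50) cum 50
  x=2 (Granby, w=6) cum 56
  x=3 (Elwood, w=30) cum 86
  x=5 (Brookfield, w=2) cum 88
  x=6 (Calder, w=175) cum 263  ← median
  x=6 (Fenton, w=120) cum 383
  x=10 (Denby, w=50) cum 433
⇒ x* = 6
y-coordinate, sorted with cumulative weight:
  y=0 (Granby, w=6) cum 6
  y=1 (Brookfield, w=2) cum 8
  y=2 (Calder, w=175) cum 183
  y=3 (Denby, w=50) cum 233  ← median
  y=4 (Ashton, w=50) cum 283
  y=7 (Fenton, w=120) cum 403
  y=9 (Elwood, w=30) cum 433
⇒ y* = 3

(6, 3)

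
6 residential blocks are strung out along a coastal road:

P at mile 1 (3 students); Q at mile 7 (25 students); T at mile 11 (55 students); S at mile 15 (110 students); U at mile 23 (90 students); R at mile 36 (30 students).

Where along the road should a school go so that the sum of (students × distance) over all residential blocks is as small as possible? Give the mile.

For a sum of weighted absolute distances on a line, the optimum is the weighted median (not the mean). Total weight W = 313; half-weight = 156.5.
Sort by position and accumulate weight:
  mile 1 (P, w=3) → cum 3
  mile 7 (Q, w=25) → cum 28
  mile 11 (T, w=55) → cum 83
  mile 15 (S, w=110) → cum 193  ≥ 156.5 → median here
  mile 23 (U, w=90) → cum 283
  mile 36 (R, w=30) → cum 313
Optimal location: mile 15.

x = 15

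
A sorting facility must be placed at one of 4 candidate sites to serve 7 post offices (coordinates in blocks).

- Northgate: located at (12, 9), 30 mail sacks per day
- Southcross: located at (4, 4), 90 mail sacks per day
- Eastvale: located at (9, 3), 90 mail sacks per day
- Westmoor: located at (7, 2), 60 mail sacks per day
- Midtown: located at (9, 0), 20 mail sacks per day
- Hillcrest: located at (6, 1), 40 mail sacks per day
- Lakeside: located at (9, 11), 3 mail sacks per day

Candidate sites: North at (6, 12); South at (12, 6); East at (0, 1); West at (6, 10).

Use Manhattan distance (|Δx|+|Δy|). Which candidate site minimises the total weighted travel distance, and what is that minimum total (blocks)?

South, total 2714 blocks

Total weighted distance at each candidate:
  North (6, 12): total = 3662
  South (12, 6): total = 2714
  East (0, 1): total = 3197
  West (6, 10): total = 3002
Minimum is at South with total 2714 blocks.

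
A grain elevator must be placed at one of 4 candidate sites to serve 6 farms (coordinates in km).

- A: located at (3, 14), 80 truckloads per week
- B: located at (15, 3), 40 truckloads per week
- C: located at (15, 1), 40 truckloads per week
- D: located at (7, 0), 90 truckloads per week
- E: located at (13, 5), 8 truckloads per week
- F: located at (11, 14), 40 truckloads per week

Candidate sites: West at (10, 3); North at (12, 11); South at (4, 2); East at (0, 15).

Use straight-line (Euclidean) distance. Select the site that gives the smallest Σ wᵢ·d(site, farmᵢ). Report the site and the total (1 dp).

West, total 2311.0 km

Total weighted distance at each candidate:
  West (10, 3): total = 2311.0
  North (12, 11): total = 2780.9
  South (4, 2): total = 2803.0
  East (0, 15): total = 3904.9
Minimum is at West with total 2311.0 km.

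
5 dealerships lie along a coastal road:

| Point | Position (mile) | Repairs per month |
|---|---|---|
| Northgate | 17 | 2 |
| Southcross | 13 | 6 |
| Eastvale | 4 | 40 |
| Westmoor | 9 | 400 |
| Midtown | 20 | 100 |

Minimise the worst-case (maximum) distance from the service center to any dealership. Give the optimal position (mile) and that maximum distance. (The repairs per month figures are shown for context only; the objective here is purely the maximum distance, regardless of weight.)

The 1-center on a line is the midpoint of the two extreme points: leftmost at 4, rightmost at 20.
Optimal location = (4 + 20)/2 = 12; maximum distance = (20 − 4)/2 = 8.

location 12, max distance 8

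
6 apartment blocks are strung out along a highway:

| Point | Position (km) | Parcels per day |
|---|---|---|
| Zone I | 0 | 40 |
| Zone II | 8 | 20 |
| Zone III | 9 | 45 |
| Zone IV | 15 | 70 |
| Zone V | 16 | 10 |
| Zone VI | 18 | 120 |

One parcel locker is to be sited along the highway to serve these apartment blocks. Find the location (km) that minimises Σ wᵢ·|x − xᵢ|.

For a sum of weighted absolute distances on a line, the optimum is the weighted median (not the mean). Total weight W = 305; half-weight = 152.5.
Sort by position and accumulate weight:
  km 0 (Zone I, w=40) → cum 40
  km 8 (Zone II, w=20) → cum 60
  km 9 (Zone III, w=45) → cum 105
  km 15 (Zone IV, w=70) → cum 175  ≥ 152.5 → median here
  km 16 (Zone V, w=10) → cum 185
  km 18 (Zone VI, w=120) → cum 305
Optimal location: km 15.

x = 15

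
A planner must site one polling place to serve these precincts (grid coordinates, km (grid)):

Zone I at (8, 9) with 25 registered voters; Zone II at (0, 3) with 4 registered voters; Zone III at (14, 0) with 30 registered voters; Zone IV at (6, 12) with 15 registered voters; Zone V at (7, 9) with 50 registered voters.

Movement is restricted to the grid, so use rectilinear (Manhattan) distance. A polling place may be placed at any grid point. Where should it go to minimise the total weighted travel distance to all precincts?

Manhattan distance separates: Σwᵢ(|x−xᵢ|+|y−yᵢ|) = Σwᵢ|x−xᵢ| + Σwᵢ|y−yᵢ|, so x and y are optimised independently as 1-D weighted medians.
Total weight W = 124; half = 62.
x-coordinate, sorted with cumulative weight:
  x=0 (Zone II, w=4) cum 4
  x=6 (Zone IV, w=15) cum 19
  x=7 (Zone V, w=50) cum 69  ← median
  x=8 (Zone I, w=25) cum 94
  x=14 (Zone III, w=30) cum 124
⇒ x* = 7
y-coordinate, sorted with cumulative weight:
  y=0 (Zone III, w=30) cum 30
  y=3 (Zone II, w=4) cum 34
  y=9 (Zone I, w=25) cum 59
  y=9 (Zone V, w=50) cum 109  ← median
  y=12 (Zone IV, w=15) cum 124
⇒ y* = 9

(7, 9)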